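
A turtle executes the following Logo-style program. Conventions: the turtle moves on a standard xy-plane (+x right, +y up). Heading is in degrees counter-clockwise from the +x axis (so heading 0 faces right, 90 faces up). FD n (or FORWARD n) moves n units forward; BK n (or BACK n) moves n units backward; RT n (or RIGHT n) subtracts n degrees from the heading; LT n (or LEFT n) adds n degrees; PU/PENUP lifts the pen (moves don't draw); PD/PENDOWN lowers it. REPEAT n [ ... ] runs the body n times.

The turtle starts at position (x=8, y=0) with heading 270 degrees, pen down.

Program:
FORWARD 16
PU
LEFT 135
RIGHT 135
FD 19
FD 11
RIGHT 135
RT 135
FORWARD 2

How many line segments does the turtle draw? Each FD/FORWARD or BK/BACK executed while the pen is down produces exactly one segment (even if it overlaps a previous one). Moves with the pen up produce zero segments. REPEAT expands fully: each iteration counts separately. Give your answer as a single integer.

Answer: 1

Derivation:
Executing turtle program step by step:
Start: pos=(8,0), heading=270, pen down
FD 16: (8,0) -> (8,-16) [heading=270, draw]
PU: pen up
LT 135: heading 270 -> 45
RT 135: heading 45 -> 270
FD 19: (8,-16) -> (8,-35) [heading=270, move]
FD 11: (8,-35) -> (8,-46) [heading=270, move]
RT 135: heading 270 -> 135
RT 135: heading 135 -> 0
FD 2: (8,-46) -> (10,-46) [heading=0, move]
Final: pos=(10,-46), heading=0, 1 segment(s) drawn
Segments drawn: 1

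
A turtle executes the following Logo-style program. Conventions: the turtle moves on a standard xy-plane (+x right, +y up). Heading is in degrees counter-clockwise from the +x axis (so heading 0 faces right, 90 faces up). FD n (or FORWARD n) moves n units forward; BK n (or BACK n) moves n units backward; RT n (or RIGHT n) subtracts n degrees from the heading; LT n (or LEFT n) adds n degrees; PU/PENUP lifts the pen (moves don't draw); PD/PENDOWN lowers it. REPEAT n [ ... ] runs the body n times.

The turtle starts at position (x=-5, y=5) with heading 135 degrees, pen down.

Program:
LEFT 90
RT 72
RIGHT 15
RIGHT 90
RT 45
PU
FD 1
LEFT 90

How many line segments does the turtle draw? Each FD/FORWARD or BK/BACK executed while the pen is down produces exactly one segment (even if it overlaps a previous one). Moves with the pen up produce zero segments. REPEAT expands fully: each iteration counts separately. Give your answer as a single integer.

Answer: 0

Derivation:
Executing turtle program step by step:
Start: pos=(-5,5), heading=135, pen down
LT 90: heading 135 -> 225
RT 72: heading 225 -> 153
RT 15: heading 153 -> 138
RT 90: heading 138 -> 48
RT 45: heading 48 -> 3
PU: pen up
FD 1: (-5,5) -> (-4.001,5.052) [heading=3, move]
LT 90: heading 3 -> 93
Final: pos=(-4.001,5.052), heading=93, 0 segment(s) drawn
Segments drawn: 0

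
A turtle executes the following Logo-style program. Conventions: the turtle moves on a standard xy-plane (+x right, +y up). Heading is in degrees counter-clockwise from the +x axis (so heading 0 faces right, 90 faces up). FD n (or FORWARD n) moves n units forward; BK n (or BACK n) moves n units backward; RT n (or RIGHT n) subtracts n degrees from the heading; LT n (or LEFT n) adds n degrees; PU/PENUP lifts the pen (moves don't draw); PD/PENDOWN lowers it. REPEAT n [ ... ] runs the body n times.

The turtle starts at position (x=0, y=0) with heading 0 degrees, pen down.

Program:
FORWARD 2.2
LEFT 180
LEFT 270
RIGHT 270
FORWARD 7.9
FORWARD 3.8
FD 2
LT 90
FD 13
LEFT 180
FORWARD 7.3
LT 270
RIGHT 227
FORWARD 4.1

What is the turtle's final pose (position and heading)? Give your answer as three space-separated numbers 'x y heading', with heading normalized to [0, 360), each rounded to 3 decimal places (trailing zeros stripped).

Executing turtle program step by step:
Start: pos=(0,0), heading=0, pen down
FD 2.2: (0,0) -> (2.2,0) [heading=0, draw]
LT 180: heading 0 -> 180
LT 270: heading 180 -> 90
RT 270: heading 90 -> 180
FD 7.9: (2.2,0) -> (-5.7,0) [heading=180, draw]
FD 3.8: (-5.7,0) -> (-9.5,0) [heading=180, draw]
FD 2: (-9.5,0) -> (-11.5,0) [heading=180, draw]
LT 90: heading 180 -> 270
FD 13: (-11.5,0) -> (-11.5,-13) [heading=270, draw]
LT 180: heading 270 -> 90
FD 7.3: (-11.5,-13) -> (-11.5,-5.7) [heading=90, draw]
LT 270: heading 90 -> 0
RT 227: heading 0 -> 133
FD 4.1: (-11.5,-5.7) -> (-14.296,-2.701) [heading=133, draw]
Final: pos=(-14.296,-2.701), heading=133, 7 segment(s) drawn

Answer: -14.296 -2.701 133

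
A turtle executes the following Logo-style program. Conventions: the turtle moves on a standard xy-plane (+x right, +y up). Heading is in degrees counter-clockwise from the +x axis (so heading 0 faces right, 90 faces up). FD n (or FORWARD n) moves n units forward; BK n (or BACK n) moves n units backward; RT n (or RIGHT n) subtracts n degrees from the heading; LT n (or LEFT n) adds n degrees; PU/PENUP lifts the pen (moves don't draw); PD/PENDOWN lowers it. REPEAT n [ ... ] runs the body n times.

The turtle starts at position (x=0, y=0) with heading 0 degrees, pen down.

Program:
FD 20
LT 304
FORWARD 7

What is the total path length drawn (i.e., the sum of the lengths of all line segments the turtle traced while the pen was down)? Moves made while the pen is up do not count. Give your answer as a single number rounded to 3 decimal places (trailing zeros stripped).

Executing turtle program step by step:
Start: pos=(0,0), heading=0, pen down
FD 20: (0,0) -> (20,0) [heading=0, draw]
LT 304: heading 0 -> 304
FD 7: (20,0) -> (23.914,-5.803) [heading=304, draw]
Final: pos=(23.914,-5.803), heading=304, 2 segment(s) drawn

Segment lengths:
  seg 1: (0,0) -> (20,0), length = 20
  seg 2: (20,0) -> (23.914,-5.803), length = 7
Total = 27

Answer: 27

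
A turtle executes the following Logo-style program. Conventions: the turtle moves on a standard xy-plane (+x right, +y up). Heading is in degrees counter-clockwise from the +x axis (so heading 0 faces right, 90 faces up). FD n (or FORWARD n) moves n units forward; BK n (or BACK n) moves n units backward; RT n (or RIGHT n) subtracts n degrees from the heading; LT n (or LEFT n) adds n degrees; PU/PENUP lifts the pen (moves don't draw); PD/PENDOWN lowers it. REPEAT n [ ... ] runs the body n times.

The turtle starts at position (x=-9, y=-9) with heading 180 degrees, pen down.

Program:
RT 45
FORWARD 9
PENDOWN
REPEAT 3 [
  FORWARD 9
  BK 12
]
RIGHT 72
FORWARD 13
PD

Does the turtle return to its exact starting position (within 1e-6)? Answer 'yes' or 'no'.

Executing turtle program step by step:
Start: pos=(-9,-9), heading=180, pen down
RT 45: heading 180 -> 135
FD 9: (-9,-9) -> (-15.364,-2.636) [heading=135, draw]
PD: pen down
REPEAT 3 [
  -- iteration 1/3 --
  FD 9: (-15.364,-2.636) -> (-21.728,3.728) [heading=135, draw]
  BK 12: (-21.728,3.728) -> (-13.243,-4.757) [heading=135, draw]
  -- iteration 2/3 --
  FD 9: (-13.243,-4.757) -> (-19.607,1.607) [heading=135, draw]
  BK 12: (-19.607,1.607) -> (-11.121,-6.879) [heading=135, draw]
  -- iteration 3/3 --
  FD 9: (-11.121,-6.879) -> (-17.485,-0.515) [heading=135, draw]
  BK 12: (-17.485,-0.515) -> (-9,-9) [heading=135, draw]
]
RT 72: heading 135 -> 63
FD 13: (-9,-9) -> (-3.098,2.583) [heading=63, draw]
PD: pen down
Final: pos=(-3.098,2.583), heading=63, 8 segment(s) drawn

Start position: (-9, -9)
Final position: (-3.098, 2.583)
Distance = 13; >= 1e-6 -> NOT closed

Answer: no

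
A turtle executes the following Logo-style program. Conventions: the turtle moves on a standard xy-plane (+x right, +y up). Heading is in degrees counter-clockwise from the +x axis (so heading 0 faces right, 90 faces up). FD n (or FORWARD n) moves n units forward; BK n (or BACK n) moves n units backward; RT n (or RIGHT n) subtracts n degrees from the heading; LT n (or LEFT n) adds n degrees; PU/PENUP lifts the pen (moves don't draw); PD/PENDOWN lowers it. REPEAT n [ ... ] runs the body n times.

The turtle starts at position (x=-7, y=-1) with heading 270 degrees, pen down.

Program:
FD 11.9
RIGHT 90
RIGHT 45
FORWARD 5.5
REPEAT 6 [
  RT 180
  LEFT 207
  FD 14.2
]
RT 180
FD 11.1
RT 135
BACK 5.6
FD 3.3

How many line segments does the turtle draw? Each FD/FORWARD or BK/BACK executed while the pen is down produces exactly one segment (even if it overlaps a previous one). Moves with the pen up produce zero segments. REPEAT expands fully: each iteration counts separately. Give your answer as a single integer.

Answer: 11

Derivation:
Executing turtle program step by step:
Start: pos=(-7,-1), heading=270, pen down
FD 11.9: (-7,-1) -> (-7,-12.9) [heading=270, draw]
RT 90: heading 270 -> 180
RT 45: heading 180 -> 135
FD 5.5: (-7,-12.9) -> (-10.889,-9.011) [heading=135, draw]
REPEAT 6 [
  -- iteration 1/6 --
  RT 180: heading 135 -> 315
  LT 207: heading 315 -> 162
  FD 14.2: (-10.889,-9.011) -> (-24.394,-4.623) [heading=162, draw]
  -- iteration 2/6 --
  RT 180: heading 162 -> 342
  LT 207: heading 342 -> 189
  FD 14.2: (-24.394,-4.623) -> (-38.419,-6.844) [heading=189, draw]
  -- iteration 3/6 --
  RT 180: heading 189 -> 9
  LT 207: heading 9 -> 216
  FD 14.2: (-38.419,-6.844) -> (-49.907,-15.191) [heading=216, draw]
  -- iteration 4/6 --
  RT 180: heading 216 -> 36
  LT 207: heading 36 -> 243
  FD 14.2: (-49.907,-15.191) -> (-56.354,-27.843) [heading=243, draw]
  -- iteration 5/6 --
  RT 180: heading 243 -> 63
  LT 207: heading 63 -> 270
  FD 14.2: (-56.354,-27.843) -> (-56.354,-42.043) [heading=270, draw]
  -- iteration 6/6 --
  RT 180: heading 270 -> 90
  LT 207: heading 90 -> 297
  FD 14.2: (-56.354,-42.043) -> (-49.907,-54.695) [heading=297, draw]
]
RT 180: heading 297 -> 117
FD 11.1: (-49.907,-54.695) -> (-54.947,-44.805) [heading=117, draw]
RT 135: heading 117 -> 342
BK 5.6: (-54.947,-44.805) -> (-60.273,-43.075) [heading=342, draw]
FD 3.3: (-60.273,-43.075) -> (-57.134,-44.094) [heading=342, draw]
Final: pos=(-57.134,-44.094), heading=342, 11 segment(s) drawn
Segments drawn: 11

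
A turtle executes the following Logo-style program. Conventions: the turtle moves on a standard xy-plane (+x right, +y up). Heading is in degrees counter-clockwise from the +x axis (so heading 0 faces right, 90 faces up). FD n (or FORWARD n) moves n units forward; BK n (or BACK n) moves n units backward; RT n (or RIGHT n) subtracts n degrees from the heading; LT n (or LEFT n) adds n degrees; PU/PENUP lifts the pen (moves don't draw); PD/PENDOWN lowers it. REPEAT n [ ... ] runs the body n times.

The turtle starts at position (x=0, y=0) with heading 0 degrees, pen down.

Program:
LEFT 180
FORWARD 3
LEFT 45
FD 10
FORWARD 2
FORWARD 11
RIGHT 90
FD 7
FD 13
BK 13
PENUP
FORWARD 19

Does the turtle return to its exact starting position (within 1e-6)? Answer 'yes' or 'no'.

Executing turtle program step by step:
Start: pos=(0,0), heading=0, pen down
LT 180: heading 0 -> 180
FD 3: (0,0) -> (-3,0) [heading=180, draw]
LT 45: heading 180 -> 225
FD 10: (-3,0) -> (-10.071,-7.071) [heading=225, draw]
FD 2: (-10.071,-7.071) -> (-11.485,-8.485) [heading=225, draw]
FD 11: (-11.485,-8.485) -> (-19.263,-16.263) [heading=225, draw]
RT 90: heading 225 -> 135
FD 7: (-19.263,-16.263) -> (-24.213,-11.314) [heading=135, draw]
FD 13: (-24.213,-11.314) -> (-33.406,-2.121) [heading=135, draw]
BK 13: (-33.406,-2.121) -> (-24.213,-11.314) [heading=135, draw]
PU: pen up
FD 19: (-24.213,-11.314) -> (-37.648,2.121) [heading=135, move]
Final: pos=(-37.648,2.121), heading=135, 7 segment(s) drawn

Start position: (0, 0)
Final position: (-37.648, 2.121)
Distance = 37.708; >= 1e-6 -> NOT closed

Answer: no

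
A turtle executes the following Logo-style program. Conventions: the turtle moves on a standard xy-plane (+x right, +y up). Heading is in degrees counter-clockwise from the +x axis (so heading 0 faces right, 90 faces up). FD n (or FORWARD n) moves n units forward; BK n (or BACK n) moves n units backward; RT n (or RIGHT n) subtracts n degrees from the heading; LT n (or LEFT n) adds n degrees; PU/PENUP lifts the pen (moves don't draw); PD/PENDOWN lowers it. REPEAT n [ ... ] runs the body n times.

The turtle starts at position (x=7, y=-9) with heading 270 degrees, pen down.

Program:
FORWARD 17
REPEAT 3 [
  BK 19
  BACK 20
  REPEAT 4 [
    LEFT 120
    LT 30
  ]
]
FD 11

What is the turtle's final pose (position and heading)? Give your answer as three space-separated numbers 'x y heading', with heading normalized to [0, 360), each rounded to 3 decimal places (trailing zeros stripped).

Answer: 7 -37 270

Derivation:
Executing turtle program step by step:
Start: pos=(7,-9), heading=270, pen down
FD 17: (7,-9) -> (7,-26) [heading=270, draw]
REPEAT 3 [
  -- iteration 1/3 --
  BK 19: (7,-26) -> (7,-7) [heading=270, draw]
  BK 20: (7,-7) -> (7,13) [heading=270, draw]
  REPEAT 4 [
    -- iteration 1/4 --
    LT 120: heading 270 -> 30
    LT 30: heading 30 -> 60
    -- iteration 2/4 --
    LT 120: heading 60 -> 180
    LT 30: heading 180 -> 210
    -- iteration 3/4 --
    LT 120: heading 210 -> 330
    LT 30: heading 330 -> 0
    -- iteration 4/4 --
    LT 120: heading 0 -> 120
    LT 30: heading 120 -> 150
  ]
  -- iteration 2/3 --
  BK 19: (7,13) -> (23.454,3.5) [heading=150, draw]
  BK 20: (23.454,3.5) -> (40.775,-6.5) [heading=150, draw]
  REPEAT 4 [
    -- iteration 1/4 --
    LT 120: heading 150 -> 270
    LT 30: heading 270 -> 300
    -- iteration 2/4 --
    LT 120: heading 300 -> 60
    LT 30: heading 60 -> 90
    -- iteration 3/4 --
    LT 120: heading 90 -> 210
    LT 30: heading 210 -> 240
    -- iteration 4/4 --
    LT 120: heading 240 -> 0
    LT 30: heading 0 -> 30
  ]
  -- iteration 3/3 --
  BK 19: (40.775,-6.5) -> (24.321,-16) [heading=30, draw]
  BK 20: (24.321,-16) -> (7,-26) [heading=30, draw]
  REPEAT 4 [
    -- iteration 1/4 --
    LT 120: heading 30 -> 150
    LT 30: heading 150 -> 180
    -- iteration 2/4 --
    LT 120: heading 180 -> 300
    LT 30: heading 300 -> 330
    -- iteration 3/4 --
    LT 120: heading 330 -> 90
    LT 30: heading 90 -> 120
    -- iteration 4/4 --
    LT 120: heading 120 -> 240
    LT 30: heading 240 -> 270
  ]
]
FD 11: (7,-26) -> (7,-37) [heading=270, draw]
Final: pos=(7,-37), heading=270, 8 segment(s) drawn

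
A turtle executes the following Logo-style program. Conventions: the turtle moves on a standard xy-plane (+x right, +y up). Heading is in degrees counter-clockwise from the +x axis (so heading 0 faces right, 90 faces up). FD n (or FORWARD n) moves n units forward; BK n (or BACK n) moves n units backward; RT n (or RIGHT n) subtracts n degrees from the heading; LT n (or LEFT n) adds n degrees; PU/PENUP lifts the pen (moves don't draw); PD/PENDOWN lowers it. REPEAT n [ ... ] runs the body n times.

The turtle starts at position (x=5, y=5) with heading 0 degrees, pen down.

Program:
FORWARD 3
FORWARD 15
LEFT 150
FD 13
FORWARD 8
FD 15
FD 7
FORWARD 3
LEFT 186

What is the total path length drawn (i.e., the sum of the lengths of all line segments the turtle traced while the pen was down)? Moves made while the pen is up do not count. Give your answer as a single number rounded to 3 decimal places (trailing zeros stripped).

Answer: 64

Derivation:
Executing turtle program step by step:
Start: pos=(5,5), heading=0, pen down
FD 3: (5,5) -> (8,5) [heading=0, draw]
FD 15: (8,5) -> (23,5) [heading=0, draw]
LT 150: heading 0 -> 150
FD 13: (23,5) -> (11.742,11.5) [heading=150, draw]
FD 8: (11.742,11.5) -> (4.813,15.5) [heading=150, draw]
FD 15: (4.813,15.5) -> (-8.177,23) [heading=150, draw]
FD 7: (-8.177,23) -> (-14.239,26.5) [heading=150, draw]
FD 3: (-14.239,26.5) -> (-16.837,28) [heading=150, draw]
LT 186: heading 150 -> 336
Final: pos=(-16.837,28), heading=336, 7 segment(s) drawn

Segment lengths:
  seg 1: (5,5) -> (8,5), length = 3
  seg 2: (8,5) -> (23,5), length = 15
  seg 3: (23,5) -> (11.742,11.5), length = 13
  seg 4: (11.742,11.5) -> (4.813,15.5), length = 8
  seg 5: (4.813,15.5) -> (-8.177,23), length = 15
  seg 6: (-8.177,23) -> (-14.239,26.5), length = 7
  seg 7: (-14.239,26.5) -> (-16.837,28), length = 3
Total = 64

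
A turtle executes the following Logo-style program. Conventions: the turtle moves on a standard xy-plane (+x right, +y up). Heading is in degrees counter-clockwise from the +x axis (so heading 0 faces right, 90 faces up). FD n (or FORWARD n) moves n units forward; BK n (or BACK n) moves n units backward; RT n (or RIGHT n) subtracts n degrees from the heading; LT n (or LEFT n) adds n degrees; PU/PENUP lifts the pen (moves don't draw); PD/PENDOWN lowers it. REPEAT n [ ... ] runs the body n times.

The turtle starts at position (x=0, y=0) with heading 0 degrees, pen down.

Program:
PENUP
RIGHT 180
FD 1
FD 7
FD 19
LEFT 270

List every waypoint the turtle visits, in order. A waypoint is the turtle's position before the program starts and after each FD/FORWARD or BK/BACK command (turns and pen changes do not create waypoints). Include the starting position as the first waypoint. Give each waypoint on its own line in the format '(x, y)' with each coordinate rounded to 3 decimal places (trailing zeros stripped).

Answer: (0, 0)
(-1, 0)
(-8, 0)
(-27, 0)

Derivation:
Executing turtle program step by step:
Start: pos=(0,0), heading=0, pen down
PU: pen up
RT 180: heading 0 -> 180
FD 1: (0,0) -> (-1,0) [heading=180, move]
FD 7: (-1,0) -> (-8,0) [heading=180, move]
FD 19: (-8,0) -> (-27,0) [heading=180, move]
LT 270: heading 180 -> 90
Final: pos=(-27,0), heading=90, 0 segment(s) drawn
Waypoints (4 total):
(0, 0)
(-1, 0)
(-8, 0)
(-27, 0)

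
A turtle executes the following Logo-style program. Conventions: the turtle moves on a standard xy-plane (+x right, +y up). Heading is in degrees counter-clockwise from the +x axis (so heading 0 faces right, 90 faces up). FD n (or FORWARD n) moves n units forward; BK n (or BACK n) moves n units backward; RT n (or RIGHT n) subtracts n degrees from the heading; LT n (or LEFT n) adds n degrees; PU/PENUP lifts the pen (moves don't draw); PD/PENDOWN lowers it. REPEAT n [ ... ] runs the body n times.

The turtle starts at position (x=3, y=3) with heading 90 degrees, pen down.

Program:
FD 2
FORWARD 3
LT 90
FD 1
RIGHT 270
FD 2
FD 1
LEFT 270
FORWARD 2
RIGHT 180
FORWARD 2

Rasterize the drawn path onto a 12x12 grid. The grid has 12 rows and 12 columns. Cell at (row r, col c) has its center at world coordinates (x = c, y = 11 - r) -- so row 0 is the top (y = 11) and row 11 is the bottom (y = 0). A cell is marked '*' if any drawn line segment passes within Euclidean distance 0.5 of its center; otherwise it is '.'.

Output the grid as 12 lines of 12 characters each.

Segment 0: (3,3) -> (3,5)
Segment 1: (3,5) -> (3,8)
Segment 2: (3,8) -> (2,8)
Segment 3: (2,8) -> (2,6)
Segment 4: (2,6) -> (2,5)
Segment 5: (2,5) -> (0,5)
Segment 6: (0,5) -> (2,5)

Answer: ............
............
............
..**........
..**........
..**........
****........
...*........
...*........
............
............
............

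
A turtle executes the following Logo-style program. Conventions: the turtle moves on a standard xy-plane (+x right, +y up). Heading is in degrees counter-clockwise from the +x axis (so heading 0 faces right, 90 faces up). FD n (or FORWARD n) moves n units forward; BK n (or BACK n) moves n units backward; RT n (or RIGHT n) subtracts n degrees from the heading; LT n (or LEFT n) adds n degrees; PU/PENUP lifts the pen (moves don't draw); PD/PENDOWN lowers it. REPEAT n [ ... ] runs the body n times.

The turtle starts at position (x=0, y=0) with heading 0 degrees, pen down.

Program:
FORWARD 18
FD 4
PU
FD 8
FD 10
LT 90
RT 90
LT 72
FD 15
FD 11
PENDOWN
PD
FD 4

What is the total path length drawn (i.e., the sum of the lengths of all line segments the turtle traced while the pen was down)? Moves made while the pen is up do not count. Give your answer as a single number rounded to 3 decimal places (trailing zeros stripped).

Executing turtle program step by step:
Start: pos=(0,0), heading=0, pen down
FD 18: (0,0) -> (18,0) [heading=0, draw]
FD 4: (18,0) -> (22,0) [heading=0, draw]
PU: pen up
FD 8: (22,0) -> (30,0) [heading=0, move]
FD 10: (30,0) -> (40,0) [heading=0, move]
LT 90: heading 0 -> 90
RT 90: heading 90 -> 0
LT 72: heading 0 -> 72
FD 15: (40,0) -> (44.635,14.266) [heading=72, move]
FD 11: (44.635,14.266) -> (48.034,24.727) [heading=72, move]
PD: pen down
PD: pen down
FD 4: (48.034,24.727) -> (49.271,28.532) [heading=72, draw]
Final: pos=(49.271,28.532), heading=72, 3 segment(s) drawn

Segment lengths:
  seg 1: (0,0) -> (18,0), length = 18
  seg 2: (18,0) -> (22,0), length = 4
  seg 3: (48.034,24.727) -> (49.271,28.532), length = 4
Total = 26

Answer: 26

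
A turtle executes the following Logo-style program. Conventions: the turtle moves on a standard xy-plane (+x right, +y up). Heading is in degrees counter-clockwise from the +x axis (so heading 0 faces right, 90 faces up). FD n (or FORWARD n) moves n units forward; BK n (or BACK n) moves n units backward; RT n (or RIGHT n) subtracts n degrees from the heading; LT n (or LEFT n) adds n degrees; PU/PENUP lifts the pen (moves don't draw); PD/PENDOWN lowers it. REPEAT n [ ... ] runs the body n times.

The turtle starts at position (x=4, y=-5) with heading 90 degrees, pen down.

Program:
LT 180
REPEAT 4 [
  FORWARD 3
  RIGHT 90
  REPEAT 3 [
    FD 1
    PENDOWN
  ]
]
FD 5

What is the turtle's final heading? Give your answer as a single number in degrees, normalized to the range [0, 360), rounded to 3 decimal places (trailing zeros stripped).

Executing turtle program step by step:
Start: pos=(4,-5), heading=90, pen down
LT 180: heading 90 -> 270
REPEAT 4 [
  -- iteration 1/4 --
  FD 3: (4,-5) -> (4,-8) [heading=270, draw]
  RT 90: heading 270 -> 180
  REPEAT 3 [
    -- iteration 1/3 --
    FD 1: (4,-8) -> (3,-8) [heading=180, draw]
    PD: pen down
    -- iteration 2/3 --
    FD 1: (3,-8) -> (2,-8) [heading=180, draw]
    PD: pen down
    -- iteration 3/3 --
    FD 1: (2,-8) -> (1,-8) [heading=180, draw]
    PD: pen down
  ]
  -- iteration 2/4 --
  FD 3: (1,-8) -> (-2,-8) [heading=180, draw]
  RT 90: heading 180 -> 90
  REPEAT 3 [
    -- iteration 1/3 --
    FD 1: (-2,-8) -> (-2,-7) [heading=90, draw]
    PD: pen down
    -- iteration 2/3 --
    FD 1: (-2,-7) -> (-2,-6) [heading=90, draw]
    PD: pen down
    -- iteration 3/3 --
    FD 1: (-2,-6) -> (-2,-5) [heading=90, draw]
    PD: pen down
  ]
  -- iteration 3/4 --
  FD 3: (-2,-5) -> (-2,-2) [heading=90, draw]
  RT 90: heading 90 -> 0
  REPEAT 3 [
    -- iteration 1/3 --
    FD 1: (-2,-2) -> (-1,-2) [heading=0, draw]
    PD: pen down
    -- iteration 2/3 --
    FD 1: (-1,-2) -> (0,-2) [heading=0, draw]
    PD: pen down
    -- iteration 3/3 --
    FD 1: (0,-2) -> (1,-2) [heading=0, draw]
    PD: pen down
  ]
  -- iteration 4/4 --
  FD 3: (1,-2) -> (4,-2) [heading=0, draw]
  RT 90: heading 0 -> 270
  REPEAT 3 [
    -- iteration 1/3 --
    FD 1: (4,-2) -> (4,-3) [heading=270, draw]
    PD: pen down
    -- iteration 2/3 --
    FD 1: (4,-3) -> (4,-4) [heading=270, draw]
    PD: pen down
    -- iteration 3/3 --
    FD 1: (4,-4) -> (4,-5) [heading=270, draw]
    PD: pen down
  ]
]
FD 5: (4,-5) -> (4,-10) [heading=270, draw]
Final: pos=(4,-10), heading=270, 17 segment(s) drawn

Answer: 270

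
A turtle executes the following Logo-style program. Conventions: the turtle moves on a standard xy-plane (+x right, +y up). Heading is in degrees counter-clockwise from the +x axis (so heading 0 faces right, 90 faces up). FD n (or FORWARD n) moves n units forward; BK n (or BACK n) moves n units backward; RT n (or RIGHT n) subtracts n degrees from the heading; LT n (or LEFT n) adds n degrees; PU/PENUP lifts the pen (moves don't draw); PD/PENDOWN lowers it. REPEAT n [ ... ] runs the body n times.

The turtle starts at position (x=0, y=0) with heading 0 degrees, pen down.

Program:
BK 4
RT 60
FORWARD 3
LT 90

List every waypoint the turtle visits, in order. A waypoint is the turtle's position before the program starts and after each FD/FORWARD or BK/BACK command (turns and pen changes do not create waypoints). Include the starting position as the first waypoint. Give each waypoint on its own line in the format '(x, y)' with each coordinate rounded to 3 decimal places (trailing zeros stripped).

Executing turtle program step by step:
Start: pos=(0,0), heading=0, pen down
BK 4: (0,0) -> (-4,0) [heading=0, draw]
RT 60: heading 0 -> 300
FD 3: (-4,0) -> (-2.5,-2.598) [heading=300, draw]
LT 90: heading 300 -> 30
Final: pos=(-2.5,-2.598), heading=30, 2 segment(s) drawn
Waypoints (3 total):
(0, 0)
(-4, 0)
(-2.5, -2.598)

Answer: (0, 0)
(-4, 0)
(-2.5, -2.598)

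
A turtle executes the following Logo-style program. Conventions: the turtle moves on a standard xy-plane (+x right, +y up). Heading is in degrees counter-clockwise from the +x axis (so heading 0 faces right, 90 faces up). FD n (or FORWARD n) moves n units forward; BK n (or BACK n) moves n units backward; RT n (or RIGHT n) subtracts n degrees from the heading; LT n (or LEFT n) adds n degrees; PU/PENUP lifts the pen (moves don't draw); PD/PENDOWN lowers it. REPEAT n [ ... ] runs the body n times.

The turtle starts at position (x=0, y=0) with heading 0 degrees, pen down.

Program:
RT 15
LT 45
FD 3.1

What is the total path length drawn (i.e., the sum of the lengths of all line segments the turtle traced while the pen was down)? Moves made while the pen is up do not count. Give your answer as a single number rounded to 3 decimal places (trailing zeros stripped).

Executing turtle program step by step:
Start: pos=(0,0), heading=0, pen down
RT 15: heading 0 -> 345
LT 45: heading 345 -> 30
FD 3.1: (0,0) -> (2.685,1.55) [heading=30, draw]
Final: pos=(2.685,1.55), heading=30, 1 segment(s) drawn

Segment lengths:
  seg 1: (0,0) -> (2.685,1.55), length = 3.1
Total = 3.1

Answer: 3.1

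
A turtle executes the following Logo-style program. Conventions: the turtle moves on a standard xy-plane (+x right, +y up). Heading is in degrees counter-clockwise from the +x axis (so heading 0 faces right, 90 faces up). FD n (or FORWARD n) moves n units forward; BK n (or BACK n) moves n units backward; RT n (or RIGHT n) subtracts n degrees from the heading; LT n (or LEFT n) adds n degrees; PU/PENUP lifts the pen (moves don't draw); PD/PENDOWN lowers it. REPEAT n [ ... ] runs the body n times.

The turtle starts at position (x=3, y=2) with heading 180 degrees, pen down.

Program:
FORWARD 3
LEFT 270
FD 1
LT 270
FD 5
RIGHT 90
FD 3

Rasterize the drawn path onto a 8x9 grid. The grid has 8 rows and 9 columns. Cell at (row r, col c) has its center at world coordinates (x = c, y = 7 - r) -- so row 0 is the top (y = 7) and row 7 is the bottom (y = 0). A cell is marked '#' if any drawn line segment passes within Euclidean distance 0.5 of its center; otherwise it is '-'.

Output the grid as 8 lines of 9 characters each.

Segment 0: (3,2) -> (0,2)
Segment 1: (0,2) -> (0,3)
Segment 2: (0,3) -> (5,3)
Segment 3: (5,3) -> (5,-0)

Answer: ---------
---------
---------
---------
######---
####-#---
-----#---
-----#---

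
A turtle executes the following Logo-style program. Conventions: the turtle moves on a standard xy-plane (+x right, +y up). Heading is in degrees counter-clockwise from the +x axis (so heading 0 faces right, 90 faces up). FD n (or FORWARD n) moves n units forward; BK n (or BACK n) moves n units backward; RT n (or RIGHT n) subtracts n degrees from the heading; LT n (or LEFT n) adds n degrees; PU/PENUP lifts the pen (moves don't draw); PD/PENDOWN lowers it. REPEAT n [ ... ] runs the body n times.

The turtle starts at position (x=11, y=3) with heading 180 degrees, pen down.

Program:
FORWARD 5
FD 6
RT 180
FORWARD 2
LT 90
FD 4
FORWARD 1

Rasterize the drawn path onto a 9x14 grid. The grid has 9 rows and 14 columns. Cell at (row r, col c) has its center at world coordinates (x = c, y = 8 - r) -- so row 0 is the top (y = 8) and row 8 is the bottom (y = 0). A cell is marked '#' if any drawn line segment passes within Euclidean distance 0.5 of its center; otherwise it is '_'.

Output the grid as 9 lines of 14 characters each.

Segment 0: (11,3) -> (6,3)
Segment 1: (6,3) -> (0,3)
Segment 2: (0,3) -> (2,3)
Segment 3: (2,3) -> (2,7)
Segment 4: (2,7) -> (2,8)

Answer: __#___________
__#___________
__#___________
__#___________
__#___________
############__
______________
______________
______________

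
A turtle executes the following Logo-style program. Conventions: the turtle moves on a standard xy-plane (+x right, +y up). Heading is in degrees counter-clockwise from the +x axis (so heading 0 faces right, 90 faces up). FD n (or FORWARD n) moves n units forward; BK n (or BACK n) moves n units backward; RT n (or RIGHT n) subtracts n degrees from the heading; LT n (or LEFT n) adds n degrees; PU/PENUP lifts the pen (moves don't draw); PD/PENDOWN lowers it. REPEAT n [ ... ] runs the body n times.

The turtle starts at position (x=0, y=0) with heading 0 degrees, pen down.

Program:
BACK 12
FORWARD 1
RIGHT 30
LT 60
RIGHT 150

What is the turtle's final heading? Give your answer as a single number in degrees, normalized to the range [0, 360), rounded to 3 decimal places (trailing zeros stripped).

Executing turtle program step by step:
Start: pos=(0,0), heading=0, pen down
BK 12: (0,0) -> (-12,0) [heading=0, draw]
FD 1: (-12,0) -> (-11,0) [heading=0, draw]
RT 30: heading 0 -> 330
LT 60: heading 330 -> 30
RT 150: heading 30 -> 240
Final: pos=(-11,0), heading=240, 2 segment(s) drawn

Answer: 240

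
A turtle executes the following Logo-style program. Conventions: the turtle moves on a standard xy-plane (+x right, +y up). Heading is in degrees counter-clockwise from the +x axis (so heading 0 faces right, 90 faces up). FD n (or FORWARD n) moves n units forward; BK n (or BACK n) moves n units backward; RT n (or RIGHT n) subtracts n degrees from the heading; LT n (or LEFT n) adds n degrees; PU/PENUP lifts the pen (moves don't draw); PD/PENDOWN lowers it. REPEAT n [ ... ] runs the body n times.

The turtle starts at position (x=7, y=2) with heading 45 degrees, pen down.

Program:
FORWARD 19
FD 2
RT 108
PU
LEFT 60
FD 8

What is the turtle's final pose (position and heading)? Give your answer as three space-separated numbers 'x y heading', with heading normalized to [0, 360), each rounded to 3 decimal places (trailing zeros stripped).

Answer: 29.838 16.431 357

Derivation:
Executing turtle program step by step:
Start: pos=(7,2), heading=45, pen down
FD 19: (7,2) -> (20.435,15.435) [heading=45, draw]
FD 2: (20.435,15.435) -> (21.849,16.849) [heading=45, draw]
RT 108: heading 45 -> 297
PU: pen up
LT 60: heading 297 -> 357
FD 8: (21.849,16.849) -> (29.838,16.431) [heading=357, move]
Final: pos=(29.838,16.431), heading=357, 2 segment(s) drawn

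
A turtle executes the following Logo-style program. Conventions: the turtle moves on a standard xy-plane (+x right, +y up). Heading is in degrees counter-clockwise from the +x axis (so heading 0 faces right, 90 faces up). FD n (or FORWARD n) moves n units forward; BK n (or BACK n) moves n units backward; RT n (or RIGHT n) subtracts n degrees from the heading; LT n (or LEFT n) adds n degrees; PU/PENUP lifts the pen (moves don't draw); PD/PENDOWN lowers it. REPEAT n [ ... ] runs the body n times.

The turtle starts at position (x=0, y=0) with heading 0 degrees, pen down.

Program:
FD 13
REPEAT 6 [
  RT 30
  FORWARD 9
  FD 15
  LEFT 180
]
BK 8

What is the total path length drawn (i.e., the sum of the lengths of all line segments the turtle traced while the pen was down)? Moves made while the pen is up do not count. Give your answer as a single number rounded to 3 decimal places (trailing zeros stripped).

Answer: 165

Derivation:
Executing turtle program step by step:
Start: pos=(0,0), heading=0, pen down
FD 13: (0,0) -> (13,0) [heading=0, draw]
REPEAT 6 [
  -- iteration 1/6 --
  RT 30: heading 0 -> 330
  FD 9: (13,0) -> (20.794,-4.5) [heading=330, draw]
  FD 15: (20.794,-4.5) -> (33.785,-12) [heading=330, draw]
  LT 180: heading 330 -> 150
  -- iteration 2/6 --
  RT 30: heading 150 -> 120
  FD 9: (33.785,-12) -> (29.285,-4.206) [heading=120, draw]
  FD 15: (29.285,-4.206) -> (21.785,8.785) [heading=120, draw]
  LT 180: heading 120 -> 300
  -- iteration 3/6 --
  RT 30: heading 300 -> 270
  FD 9: (21.785,8.785) -> (21.785,-0.215) [heading=270, draw]
  FD 15: (21.785,-0.215) -> (21.785,-15.215) [heading=270, draw]
  LT 180: heading 270 -> 90
  -- iteration 4/6 --
  RT 30: heading 90 -> 60
  FD 9: (21.785,-15.215) -> (26.285,-7.421) [heading=60, draw]
  FD 15: (26.285,-7.421) -> (33.785,5.569) [heading=60, draw]
  LT 180: heading 60 -> 240
  -- iteration 5/6 --
  RT 30: heading 240 -> 210
  FD 9: (33.785,5.569) -> (25.99,1.069) [heading=210, draw]
  FD 15: (25.99,1.069) -> (13,-6.431) [heading=210, draw]
  LT 180: heading 210 -> 30
  -- iteration 6/6 --
  RT 30: heading 30 -> 0
  FD 9: (13,-6.431) -> (22,-6.431) [heading=0, draw]
  FD 15: (22,-6.431) -> (37,-6.431) [heading=0, draw]
  LT 180: heading 0 -> 180
]
BK 8: (37,-6.431) -> (45,-6.431) [heading=180, draw]
Final: pos=(45,-6.431), heading=180, 14 segment(s) drawn

Segment lengths:
  seg 1: (0,0) -> (13,0), length = 13
  seg 2: (13,0) -> (20.794,-4.5), length = 9
  seg 3: (20.794,-4.5) -> (33.785,-12), length = 15
  seg 4: (33.785,-12) -> (29.285,-4.206), length = 9
  seg 5: (29.285,-4.206) -> (21.785,8.785), length = 15
  seg 6: (21.785,8.785) -> (21.785,-0.215), length = 9
  seg 7: (21.785,-0.215) -> (21.785,-15.215), length = 15
  seg 8: (21.785,-15.215) -> (26.285,-7.421), length = 9
  seg 9: (26.285,-7.421) -> (33.785,5.569), length = 15
  seg 10: (33.785,5.569) -> (25.99,1.069), length = 9
  seg 11: (25.99,1.069) -> (13,-6.431), length = 15
  seg 12: (13,-6.431) -> (22,-6.431), length = 9
  seg 13: (22,-6.431) -> (37,-6.431), length = 15
  seg 14: (37,-6.431) -> (45,-6.431), length = 8
Total = 165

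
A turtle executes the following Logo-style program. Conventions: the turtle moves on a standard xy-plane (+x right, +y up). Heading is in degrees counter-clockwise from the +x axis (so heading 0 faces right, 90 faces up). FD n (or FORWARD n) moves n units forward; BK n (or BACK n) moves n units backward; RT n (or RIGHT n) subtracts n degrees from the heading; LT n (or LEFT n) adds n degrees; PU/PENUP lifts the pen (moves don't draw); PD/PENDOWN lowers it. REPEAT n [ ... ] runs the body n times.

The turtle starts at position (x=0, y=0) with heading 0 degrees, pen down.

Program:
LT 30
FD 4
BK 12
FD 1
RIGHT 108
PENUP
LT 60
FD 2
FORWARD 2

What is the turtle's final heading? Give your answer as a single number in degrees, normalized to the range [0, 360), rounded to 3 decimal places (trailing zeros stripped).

Answer: 342

Derivation:
Executing turtle program step by step:
Start: pos=(0,0), heading=0, pen down
LT 30: heading 0 -> 30
FD 4: (0,0) -> (3.464,2) [heading=30, draw]
BK 12: (3.464,2) -> (-6.928,-4) [heading=30, draw]
FD 1: (-6.928,-4) -> (-6.062,-3.5) [heading=30, draw]
RT 108: heading 30 -> 282
PU: pen up
LT 60: heading 282 -> 342
FD 2: (-6.062,-3.5) -> (-4.16,-4.118) [heading=342, move]
FD 2: (-4.16,-4.118) -> (-2.258,-4.736) [heading=342, move]
Final: pos=(-2.258,-4.736), heading=342, 3 segment(s) drawn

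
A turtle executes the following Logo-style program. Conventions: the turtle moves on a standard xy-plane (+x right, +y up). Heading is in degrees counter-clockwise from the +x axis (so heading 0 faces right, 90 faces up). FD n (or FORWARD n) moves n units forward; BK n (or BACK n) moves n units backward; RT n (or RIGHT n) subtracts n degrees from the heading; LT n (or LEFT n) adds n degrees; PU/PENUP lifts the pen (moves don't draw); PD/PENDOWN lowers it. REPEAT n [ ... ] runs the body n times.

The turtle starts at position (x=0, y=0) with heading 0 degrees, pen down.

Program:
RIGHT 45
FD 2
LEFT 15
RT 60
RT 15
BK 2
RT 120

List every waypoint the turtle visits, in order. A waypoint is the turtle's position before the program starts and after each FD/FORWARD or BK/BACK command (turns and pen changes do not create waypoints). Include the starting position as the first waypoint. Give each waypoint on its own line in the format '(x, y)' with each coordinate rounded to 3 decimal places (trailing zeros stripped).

Answer: (0, 0)
(1.414, -1.414)
(1.932, 0.518)

Derivation:
Executing turtle program step by step:
Start: pos=(0,0), heading=0, pen down
RT 45: heading 0 -> 315
FD 2: (0,0) -> (1.414,-1.414) [heading=315, draw]
LT 15: heading 315 -> 330
RT 60: heading 330 -> 270
RT 15: heading 270 -> 255
BK 2: (1.414,-1.414) -> (1.932,0.518) [heading=255, draw]
RT 120: heading 255 -> 135
Final: pos=(1.932,0.518), heading=135, 2 segment(s) drawn
Waypoints (3 total):
(0, 0)
(1.414, -1.414)
(1.932, 0.518)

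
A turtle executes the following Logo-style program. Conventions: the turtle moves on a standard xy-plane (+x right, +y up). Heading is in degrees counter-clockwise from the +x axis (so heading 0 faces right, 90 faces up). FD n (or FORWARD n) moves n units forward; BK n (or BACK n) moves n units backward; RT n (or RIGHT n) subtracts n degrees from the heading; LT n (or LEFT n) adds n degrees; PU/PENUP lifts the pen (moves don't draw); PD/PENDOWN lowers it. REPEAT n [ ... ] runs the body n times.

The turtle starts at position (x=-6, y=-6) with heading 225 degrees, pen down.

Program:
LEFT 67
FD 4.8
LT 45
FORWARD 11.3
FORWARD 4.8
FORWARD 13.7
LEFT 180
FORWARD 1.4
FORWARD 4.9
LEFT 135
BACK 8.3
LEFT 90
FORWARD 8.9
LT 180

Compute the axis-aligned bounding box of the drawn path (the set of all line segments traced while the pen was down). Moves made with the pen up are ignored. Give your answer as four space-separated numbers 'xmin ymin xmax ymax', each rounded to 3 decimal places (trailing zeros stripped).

Answer: -6 -22.094 23.229 -6

Derivation:
Executing turtle program step by step:
Start: pos=(-6,-6), heading=225, pen down
LT 67: heading 225 -> 292
FD 4.8: (-6,-6) -> (-4.202,-10.45) [heading=292, draw]
LT 45: heading 292 -> 337
FD 11.3: (-4.202,-10.45) -> (6.2,-14.866) [heading=337, draw]
FD 4.8: (6.2,-14.866) -> (10.618,-16.741) [heading=337, draw]
FD 13.7: (10.618,-16.741) -> (23.229,-22.094) [heading=337, draw]
LT 180: heading 337 -> 157
FD 1.4: (23.229,-22.094) -> (21.94,-21.547) [heading=157, draw]
FD 4.9: (21.94,-21.547) -> (17.43,-19.633) [heading=157, draw]
LT 135: heading 157 -> 292
BK 8.3: (17.43,-19.633) -> (14.321,-11.937) [heading=292, draw]
LT 90: heading 292 -> 22
FD 8.9: (14.321,-11.937) -> (22.573,-8.603) [heading=22, draw]
LT 180: heading 22 -> 202
Final: pos=(22.573,-8.603), heading=202, 8 segment(s) drawn

Segment endpoints: x in {-6, -4.202, 6.2, 10.618, 14.321, 17.43, 21.94, 22.573, 23.229}, y in {-22.094, -21.547, -19.633, -16.741, -14.866, -11.937, -10.45, -8.603, -6}
xmin=-6, ymin=-22.094, xmax=23.229, ymax=-6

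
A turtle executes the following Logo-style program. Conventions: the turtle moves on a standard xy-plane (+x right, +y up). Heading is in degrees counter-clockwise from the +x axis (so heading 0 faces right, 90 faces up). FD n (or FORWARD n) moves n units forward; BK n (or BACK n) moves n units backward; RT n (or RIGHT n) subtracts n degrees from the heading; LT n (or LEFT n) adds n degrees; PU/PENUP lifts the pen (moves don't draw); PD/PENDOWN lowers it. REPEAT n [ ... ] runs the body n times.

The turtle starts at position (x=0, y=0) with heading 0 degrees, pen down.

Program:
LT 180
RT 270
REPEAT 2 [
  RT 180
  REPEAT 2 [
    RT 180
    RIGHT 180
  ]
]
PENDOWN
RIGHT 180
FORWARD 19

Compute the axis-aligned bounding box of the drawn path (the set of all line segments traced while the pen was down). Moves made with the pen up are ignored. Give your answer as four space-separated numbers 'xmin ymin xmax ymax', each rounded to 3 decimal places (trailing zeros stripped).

Executing turtle program step by step:
Start: pos=(0,0), heading=0, pen down
LT 180: heading 0 -> 180
RT 270: heading 180 -> 270
REPEAT 2 [
  -- iteration 1/2 --
  RT 180: heading 270 -> 90
  REPEAT 2 [
    -- iteration 1/2 --
    RT 180: heading 90 -> 270
    RT 180: heading 270 -> 90
    -- iteration 2/2 --
    RT 180: heading 90 -> 270
    RT 180: heading 270 -> 90
  ]
  -- iteration 2/2 --
  RT 180: heading 90 -> 270
  REPEAT 2 [
    -- iteration 1/2 --
    RT 180: heading 270 -> 90
    RT 180: heading 90 -> 270
    -- iteration 2/2 --
    RT 180: heading 270 -> 90
    RT 180: heading 90 -> 270
  ]
]
PD: pen down
RT 180: heading 270 -> 90
FD 19: (0,0) -> (0,19) [heading=90, draw]
Final: pos=(0,19), heading=90, 1 segment(s) drawn

Segment endpoints: x in {0, 0}, y in {0, 19}
xmin=0, ymin=0, xmax=0, ymax=19

Answer: 0 0 0 19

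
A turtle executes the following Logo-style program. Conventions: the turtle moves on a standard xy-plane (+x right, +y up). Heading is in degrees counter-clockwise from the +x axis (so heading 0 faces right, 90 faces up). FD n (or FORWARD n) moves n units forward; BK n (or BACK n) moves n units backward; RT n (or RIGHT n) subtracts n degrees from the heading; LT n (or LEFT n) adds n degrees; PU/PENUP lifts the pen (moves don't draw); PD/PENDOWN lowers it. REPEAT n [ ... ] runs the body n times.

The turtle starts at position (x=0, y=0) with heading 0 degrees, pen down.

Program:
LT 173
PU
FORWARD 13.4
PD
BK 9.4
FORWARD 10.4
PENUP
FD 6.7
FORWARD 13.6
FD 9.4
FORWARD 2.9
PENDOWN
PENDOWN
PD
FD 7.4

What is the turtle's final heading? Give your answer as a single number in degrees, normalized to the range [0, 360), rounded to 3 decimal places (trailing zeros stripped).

Answer: 173

Derivation:
Executing turtle program step by step:
Start: pos=(0,0), heading=0, pen down
LT 173: heading 0 -> 173
PU: pen up
FD 13.4: (0,0) -> (-13.3,1.633) [heading=173, move]
PD: pen down
BK 9.4: (-13.3,1.633) -> (-3.97,0.487) [heading=173, draw]
FD 10.4: (-3.97,0.487) -> (-14.293,1.755) [heading=173, draw]
PU: pen up
FD 6.7: (-14.293,1.755) -> (-20.943,2.571) [heading=173, move]
FD 13.6: (-20.943,2.571) -> (-34.441,4.229) [heading=173, move]
FD 9.4: (-34.441,4.229) -> (-43.771,5.374) [heading=173, move]
FD 2.9: (-43.771,5.374) -> (-46.65,5.728) [heading=173, move]
PD: pen down
PD: pen down
PD: pen down
FD 7.4: (-46.65,5.728) -> (-53.995,6.63) [heading=173, draw]
Final: pos=(-53.995,6.63), heading=173, 3 segment(s) drawn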